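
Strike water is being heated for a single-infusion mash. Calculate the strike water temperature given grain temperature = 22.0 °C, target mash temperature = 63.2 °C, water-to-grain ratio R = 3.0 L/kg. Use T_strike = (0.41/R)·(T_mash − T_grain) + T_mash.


T_strike = (0.41/3.0)·(63.2 − 22.0) + 63.2

68.8307 °C


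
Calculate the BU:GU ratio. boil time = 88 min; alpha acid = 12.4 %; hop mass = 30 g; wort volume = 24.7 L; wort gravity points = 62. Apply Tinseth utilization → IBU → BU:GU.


U = 1.65·0.000125^(GP/1000)·(1−e^(−0.04t))/4.15;  IBU = (α/100)·m·U·1000/V;  BU:GU = IBU/GP
U = 1.65·0.000125^(62/1000)·(1−e^(−0.04·88))/4.15 = 0.2210
IBU = (12.4/100)·30·0.2210·1000/24.7 = 33.2844
BU:GU = 33.2844/62

0.5368


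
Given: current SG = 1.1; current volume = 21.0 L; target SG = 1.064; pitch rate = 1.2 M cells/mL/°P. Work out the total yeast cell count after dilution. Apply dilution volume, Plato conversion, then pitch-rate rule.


V_w = V·((SG_c−1)/(SG_t−1)−1);  °P = 259 − 259/SG_t;  cells = rate·(V+V_w)·°P
V_w = 21.0·((1.1−1)/(1.064−1)−1) = 11.8125
V_final = 21.0 + 11.8125 = 32.8125
°P = 259 − 259/1.064 = 15.5789
cells = 1.2·32.8125·15.5789

613.4211 billion cells


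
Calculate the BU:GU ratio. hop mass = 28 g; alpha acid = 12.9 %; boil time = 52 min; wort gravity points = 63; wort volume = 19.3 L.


U = 1.65·0.000125^(GP/1000)·(1−e^(−0.04t))/4.15;  IBU = (α/100)·m·U·1000/V;  BU:GU = IBU/GP
U = 1.65·0.000125^(63/1000)·(1−e^(−0.04·52))/4.15 = 0.1975
IBU = (12.9/100)·28·0.1975·1000/19.3 = 36.9636
BU:GU = 36.9636/63

0.5867


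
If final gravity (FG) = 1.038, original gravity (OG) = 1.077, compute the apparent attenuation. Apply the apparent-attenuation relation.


AA = (OG − FG)/(OG − 1) · 100
AA = (1.077 − 1.038)/(1.077 − 1) · 100

50.6494 %


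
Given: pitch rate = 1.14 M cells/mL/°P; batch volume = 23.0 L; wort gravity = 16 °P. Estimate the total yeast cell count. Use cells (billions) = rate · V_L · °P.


cells = 1.14 · 23.0 · 16

419.5200 billion cells


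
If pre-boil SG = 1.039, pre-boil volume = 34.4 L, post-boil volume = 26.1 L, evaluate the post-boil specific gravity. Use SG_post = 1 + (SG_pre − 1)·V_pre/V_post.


pts_pre = (1.039 − 1)·1000 = 39.0000
pts_post = 39.0000·34.4/26.1 = 51.4023
SG_post = 1 + 51.4023/1000

1.0514


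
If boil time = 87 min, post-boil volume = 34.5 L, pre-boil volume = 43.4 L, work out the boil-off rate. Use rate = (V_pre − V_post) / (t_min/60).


rate = (43.4 − 34.5) / (87/60)

6.1379 L/hr


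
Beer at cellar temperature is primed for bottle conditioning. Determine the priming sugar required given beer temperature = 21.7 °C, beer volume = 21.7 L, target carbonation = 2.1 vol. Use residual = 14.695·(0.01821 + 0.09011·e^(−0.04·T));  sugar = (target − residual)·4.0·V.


residual = 14.695·(0.01821 + 0.09011·e^(−0.04·21.7)) = 0.8235
sugar = (2.1 − 0.8235)·4.0·21.7

110.8030 g


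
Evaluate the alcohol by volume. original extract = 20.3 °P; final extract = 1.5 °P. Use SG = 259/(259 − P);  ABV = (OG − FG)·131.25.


OG = 259/(259 − 20.3) = 1.0850
FG = 259/(259 − 1.5) = 1.0058
ABV = (1.0850 − 1.0058)·131.25

10.3975 % ABV


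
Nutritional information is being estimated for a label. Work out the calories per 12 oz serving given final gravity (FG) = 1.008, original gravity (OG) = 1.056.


ABW = (OG−FG)·131.25·0.79/FG;  °P = 259 − 259/SG (for OG→OE and FG→AE);  RE = 0.1808·OE + 0.8192·AE;  Cal = (6.9·ABW + 4·(RE−0.1))·FG·3.55
ABW = (1.056 − 1.008)·131.25·0.79/1.008 = 4.9375
OE = 259 − 259/1.056 = 13.7348 °P
AE = 259 − 259/1.008 = 2.0556 °P
RE = 0.1808·13.7348 + 0.8192·2.0556 = 4.1672 °P
Cal = (6.9·4.9375 + 4·(4.1672−0.1))·1.008·3.55

180.1275 kcal


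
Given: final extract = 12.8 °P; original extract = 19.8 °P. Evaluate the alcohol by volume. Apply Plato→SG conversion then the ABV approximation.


SG = 259/(259 − P);  ABV = (OG − FG)·131.25
OG = 259/(259 − 19.8) = 1.0828
FG = 259/(259 − 12.8) = 1.0520
ABV = (1.0828 − 1.0520)·131.25

4.0406 % ABV


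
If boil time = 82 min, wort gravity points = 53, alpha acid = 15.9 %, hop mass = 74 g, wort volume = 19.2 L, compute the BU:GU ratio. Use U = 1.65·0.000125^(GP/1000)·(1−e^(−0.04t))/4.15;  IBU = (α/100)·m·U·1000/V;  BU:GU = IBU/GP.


U = 1.65·0.000125^(53/1000)·(1−e^(−0.04·82))/4.15 = 0.2376
IBU = (15.9/100)·74·0.2376·1000/19.2 = 145.6272
BU:GU = 145.6272/53

2.7477


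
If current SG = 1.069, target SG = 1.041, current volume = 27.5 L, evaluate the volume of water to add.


V_water = V·((SG_curr − 1)/(SG_target − 1) − 1)
V_water = 27.5·((1.069 − 1)/(1.041 − 1) − 1)

18.7805 L


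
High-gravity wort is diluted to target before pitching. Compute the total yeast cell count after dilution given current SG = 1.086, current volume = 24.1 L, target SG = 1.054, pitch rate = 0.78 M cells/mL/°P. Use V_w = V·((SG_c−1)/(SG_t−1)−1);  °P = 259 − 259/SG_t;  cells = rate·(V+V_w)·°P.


V_w = 24.1·((1.086−1)/(1.054−1)−1) = 14.2815
V_final = 24.1 + 14.2815 = 38.3815
°P = 259 − 259/1.054 = 13.2694
cells = 0.78·38.3815·13.2694

397.2549 billion cells


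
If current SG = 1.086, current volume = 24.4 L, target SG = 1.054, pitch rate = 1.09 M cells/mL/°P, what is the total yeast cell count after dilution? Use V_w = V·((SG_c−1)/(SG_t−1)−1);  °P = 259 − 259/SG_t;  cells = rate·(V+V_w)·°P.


V_w = 24.4·((1.086−1)/(1.054−1)−1) = 14.4593
V_final = 24.4 + 14.4593 = 38.8593
°P = 259 − 259/1.054 = 13.2694
cells = 1.09·38.8593·13.2694

562.0487 billion cells


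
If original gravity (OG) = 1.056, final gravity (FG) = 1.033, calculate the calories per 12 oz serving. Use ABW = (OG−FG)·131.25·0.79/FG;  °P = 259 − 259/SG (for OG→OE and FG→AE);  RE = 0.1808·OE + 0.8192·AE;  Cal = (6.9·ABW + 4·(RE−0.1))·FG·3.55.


ABW = (1.056 − 1.033)·131.25·0.79/1.033 = 2.3086
OE = 259 − 259/1.056 = 13.7348 °P
AE = 259 − 259/1.033 = 8.2740 °P
RE = 0.1808·13.7348 + 0.8192·8.2740 = 9.2613 °P
Cal = (6.9·2.3086 + 4·(9.2613−0.1))·1.033·3.55

192.7993 kcal


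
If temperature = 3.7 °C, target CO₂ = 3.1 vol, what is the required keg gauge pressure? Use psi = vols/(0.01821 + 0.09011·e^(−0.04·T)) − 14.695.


psi = 3.1/(0.01821 + 0.09011·e^(−0.04·3.7)) − 14.695

17.6224 psi


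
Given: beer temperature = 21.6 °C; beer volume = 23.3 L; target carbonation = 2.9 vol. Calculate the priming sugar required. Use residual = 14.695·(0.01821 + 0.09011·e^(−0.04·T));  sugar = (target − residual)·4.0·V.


residual = 14.695·(0.01821 + 0.09011·e^(−0.04·21.6)) = 0.8257
sugar = (2.9 − 0.8257)·4.0·23.3

193.3251 g


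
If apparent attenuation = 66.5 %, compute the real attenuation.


RA = AA · 0.8192
RA = 66.5 · 0.8192

54.4768 %


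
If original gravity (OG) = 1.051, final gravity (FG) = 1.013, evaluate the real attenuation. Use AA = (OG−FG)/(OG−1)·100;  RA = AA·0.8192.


AA = (1.051 − 1.013)/(1.051 − 1)·100 = 74.5098
RA = 74.5098·0.8192

61.0384 %


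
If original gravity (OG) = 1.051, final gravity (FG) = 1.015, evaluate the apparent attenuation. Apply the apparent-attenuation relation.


AA = (OG − FG)/(OG − 1) · 100
AA = (1.051 − 1.015)/(1.051 − 1) · 100

70.5882 %


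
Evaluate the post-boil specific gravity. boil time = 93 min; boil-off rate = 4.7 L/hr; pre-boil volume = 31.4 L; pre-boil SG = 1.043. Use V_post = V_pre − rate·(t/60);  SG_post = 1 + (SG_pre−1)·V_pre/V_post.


V_post = 31.4 − 4.7·(93/60) = 24.1150
SG_post = 1 + (1.043 − 1)·31.4/24.1150

1.0560


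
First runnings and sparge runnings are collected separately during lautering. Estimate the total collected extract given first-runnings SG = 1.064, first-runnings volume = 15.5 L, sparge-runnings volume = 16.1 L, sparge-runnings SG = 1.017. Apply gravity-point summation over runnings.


total = Σ (SG_i − 1)·1000·V_i
first = (1.064 − 1)·1000·15.5 = 992.0000
sparge = (1.017 − 1)·1000·16.1 = 273.7000
total = 992.0000 + 273.7000

1265.7000 gravity·L


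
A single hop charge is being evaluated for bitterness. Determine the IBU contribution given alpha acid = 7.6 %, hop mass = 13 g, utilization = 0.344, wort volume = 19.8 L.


IBU = (α/100)·mass·U·1000 / V
IBU = (7.6/100)·13·0.344·1000 / 19.8

17.1653 IBU


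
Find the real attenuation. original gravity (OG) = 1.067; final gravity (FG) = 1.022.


AA = (OG−FG)/(OG−1)·100;  RA = AA·0.8192
AA = (1.067 − 1.022)/(1.067 − 1)·100 = 67.1642
RA = 67.1642·0.8192

55.0209 %


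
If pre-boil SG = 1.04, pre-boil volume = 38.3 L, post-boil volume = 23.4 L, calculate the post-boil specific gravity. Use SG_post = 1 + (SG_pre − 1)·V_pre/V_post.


pts_pre = (1.04 − 1)·1000 = 40.0000
pts_post = 40.0000·38.3/23.4 = 65.4701
SG_post = 1 + 65.4701/1000

1.0655


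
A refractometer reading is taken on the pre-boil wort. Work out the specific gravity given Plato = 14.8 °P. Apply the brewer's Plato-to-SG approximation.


SG = 259/(259 − P)
SG = 259/(259 − 14.8)

1.0606


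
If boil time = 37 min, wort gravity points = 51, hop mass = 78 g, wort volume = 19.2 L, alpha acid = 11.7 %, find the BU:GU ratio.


U = 1.65·0.000125^(GP/1000)·(1−e^(−0.04t))/4.15;  IBU = (α/100)·m·U·1000/V;  BU:GU = IBU/GP
U = 1.65·0.000125^(51/1000)·(1−e^(−0.04·37))/4.15 = 0.1942
IBU = (11.7/100)·78·0.1942·1000/19.2 = 92.2951
BU:GU = 92.2951/51

1.8097


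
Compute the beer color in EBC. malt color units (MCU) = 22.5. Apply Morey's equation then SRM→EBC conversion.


SRM = 1.4922·MCU^0.6859;  EBC = SRM·1.97
SRM = 1.4922·22.5^0.6859 = 12.6267
EBC = 12.6267·1.97

24.8746 EBC


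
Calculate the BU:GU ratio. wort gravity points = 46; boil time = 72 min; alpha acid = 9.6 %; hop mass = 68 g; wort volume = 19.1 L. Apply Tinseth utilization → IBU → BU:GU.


U = 1.65·0.000125^(GP/1000)·(1−e^(−0.04t))/4.15;  IBU = (α/100)·m·U·1000/V;  BU:GU = IBU/GP
U = 1.65·0.000125^(46/1000)·(1−e^(−0.04·72))/4.15 = 0.2482
IBU = (9.6/100)·68·0.2482·1000/19.1 = 84.8302
BU:GU = 84.8302/46

1.8441


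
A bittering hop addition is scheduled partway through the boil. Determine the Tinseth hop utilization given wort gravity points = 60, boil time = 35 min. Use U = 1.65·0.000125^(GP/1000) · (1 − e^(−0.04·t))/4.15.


bigness = 1.65·0.000125^(60/1000) = 0.9623
boil_factor = (1 − e^(−0.04·35))/4.15 = 0.1815
U = 0.9623 · 0.1815

0.1747


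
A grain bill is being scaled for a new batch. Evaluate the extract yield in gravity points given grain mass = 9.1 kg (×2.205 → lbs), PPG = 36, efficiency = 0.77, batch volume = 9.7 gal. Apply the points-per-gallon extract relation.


points = lbs × PPG × eff / vol
lbs = 9.1 × 2.205 = 20.0655
points = 20.0655 × 36 × 0.77 / 9.7

57.3418 points


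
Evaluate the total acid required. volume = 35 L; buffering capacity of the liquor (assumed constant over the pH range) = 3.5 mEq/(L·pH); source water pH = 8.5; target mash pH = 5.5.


acid = buffering capacity · (pH_source − pH_target) · V
acid = 3.5 · (8.5 − 5.5) · 35

367.5000 mEq


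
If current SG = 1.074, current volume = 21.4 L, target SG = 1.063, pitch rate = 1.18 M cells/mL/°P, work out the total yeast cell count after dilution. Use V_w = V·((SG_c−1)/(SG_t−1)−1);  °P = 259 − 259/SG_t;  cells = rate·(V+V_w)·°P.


V_w = 21.4·((1.074−1)/(1.063−1)−1) = 3.7365
V_final = 21.4 + 3.7365 = 25.1365
°P = 259 − 259/1.063 = 15.3500
cells = 1.18·25.1365·15.3500

455.2962 billion cells


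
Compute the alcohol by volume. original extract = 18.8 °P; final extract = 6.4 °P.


SG = 259/(259 − P);  ABV = (OG − FG)·131.25
OG = 259/(259 − 18.8) = 1.0783
FG = 259/(259 − 6.4) = 1.0253
ABV = (1.0783 − 1.0253)·131.25

6.9473 % ABV


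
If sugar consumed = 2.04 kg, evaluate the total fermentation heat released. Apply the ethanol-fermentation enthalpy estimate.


Q = m_sugar · 590 kJ/kg
Q = 2.04 · 590

1203.6000 kJ


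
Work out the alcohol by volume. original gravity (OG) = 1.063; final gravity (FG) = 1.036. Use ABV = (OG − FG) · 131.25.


ABV = (1.063 − 1.036) · 131.25

3.5437 % ABV


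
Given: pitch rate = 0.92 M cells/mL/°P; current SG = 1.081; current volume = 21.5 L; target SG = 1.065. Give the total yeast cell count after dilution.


V_w = V·((SG_c−1)/(SG_t−1)−1);  °P = 259 − 259/SG_t;  cells = rate·(V+V_w)·°P
V_w = 21.5·((1.081−1)/(1.065−1)−1) = 5.2923
V_final = 21.5 + 5.2923 = 26.7923
°P = 259 − 259/1.065 = 15.8075
cells = 0.92·26.7923·15.8075

389.6381 billion cells


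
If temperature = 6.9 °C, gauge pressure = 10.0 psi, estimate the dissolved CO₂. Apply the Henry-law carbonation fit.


vols = (P + 14.695)·(0.01821 + 0.09011·e^(−0.04·T))
vols = (10.0 + 14.695)·(0.01821 + 0.09011·e^(−0.04·6.9))

2.1383 volumes


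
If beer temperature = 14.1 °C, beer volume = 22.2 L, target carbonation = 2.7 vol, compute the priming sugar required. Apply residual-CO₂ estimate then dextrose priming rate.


residual = 14.695·(0.01821 + 0.09011·e^(−0.04·T));  sugar = (target − residual)·4.0·V
residual = 14.695·(0.01821 + 0.09011·e^(−0.04·14.1)) = 1.0210
sugar = (2.7 − 1.0210)·4.0·22.2

149.0994 g


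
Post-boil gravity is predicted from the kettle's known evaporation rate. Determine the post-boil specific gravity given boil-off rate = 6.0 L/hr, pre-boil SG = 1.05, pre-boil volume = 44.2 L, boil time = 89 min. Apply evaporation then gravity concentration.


V_post = V_pre − rate·(t/60);  SG_post = 1 + (SG_pre−1)·V_pre/V_post
V_post = 44.2 − 6.0·(89/60) = 35.3000
SG_post = 1 + (1.05 − 1)·44.2/35.3000

1.0626


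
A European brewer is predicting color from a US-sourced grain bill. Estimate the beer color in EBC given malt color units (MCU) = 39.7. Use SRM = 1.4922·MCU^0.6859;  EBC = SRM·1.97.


SRM = 1.4922·39.7^0.6859 = 18.6396
EBC = 18.6396·1.97

36.7201 EBC


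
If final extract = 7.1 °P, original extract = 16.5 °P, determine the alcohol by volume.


SG = 259/(259 − P);  ABV = (OG − FG)·131.25
OG = 259/(259 − 16.5) = 1.0680
FG = 259/(259 − 7.1) = 1.0282
ABV = (1.0680 − 1.0282)·131.25

5.2310 % ABV


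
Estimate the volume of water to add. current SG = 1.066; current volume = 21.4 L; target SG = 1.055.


V_water = V·((SG_curr − 1)/(SG_target − 1) − 1)
V_water = 21.4·((1.066 − 1)/(1.055 − 1) − 1)

4.2800 L


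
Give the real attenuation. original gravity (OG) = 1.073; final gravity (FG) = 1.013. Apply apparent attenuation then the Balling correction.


AA = (OG−FG)/(OG−1)·100;  RA = AA·0.8192
AA = (1.073 − 1.013)/(1.073 − 1)·100 = 82.1918
RA = 82.1918·0.8192

67.3315 %


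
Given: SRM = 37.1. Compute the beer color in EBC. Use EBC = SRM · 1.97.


EBC = 37.1 · 1.97

73.0870 EBC


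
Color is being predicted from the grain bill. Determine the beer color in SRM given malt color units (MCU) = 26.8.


SRM = 1.4922 · MCU^0.6859
SRM = 1.4922 · 26.8^0.6859

14.2359 SRM


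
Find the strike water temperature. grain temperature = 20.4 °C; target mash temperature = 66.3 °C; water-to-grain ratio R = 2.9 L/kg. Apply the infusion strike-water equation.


T_strike = (0.41/R)·(T_mash − T_grain) + T_mash
T_strike = (0.41/2.9)·(66.3 − 20.4) + 66.3

72.7893 °C


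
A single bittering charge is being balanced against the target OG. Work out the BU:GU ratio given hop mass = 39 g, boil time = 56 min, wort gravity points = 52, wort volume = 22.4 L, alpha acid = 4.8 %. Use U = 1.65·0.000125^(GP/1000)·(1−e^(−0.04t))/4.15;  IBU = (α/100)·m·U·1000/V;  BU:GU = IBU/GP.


U = 1.65·0.000125^(52/1000)·(1−e^(−0.04·56))/4.15 = 0.2226
IBU = (4.8/100)·39·0.2226·1000/22.4 = 18.6058
BU:GU = 18.6058/52

0.3578


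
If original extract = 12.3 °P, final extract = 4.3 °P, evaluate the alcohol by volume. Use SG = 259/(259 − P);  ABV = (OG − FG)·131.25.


OG = 259/(259 − 12.3) = 1.0499
FG = 259/(259 − 4.3) = 1.0169
ABV = (1.0499 − 1.0169)·131.25

4.3280 % ABV


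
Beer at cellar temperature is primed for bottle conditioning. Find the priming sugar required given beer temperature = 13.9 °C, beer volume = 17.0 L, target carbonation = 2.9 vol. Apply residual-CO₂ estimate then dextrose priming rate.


residual = 14.695·(0.01821 + 0.09011·e^(−0.04·T));  sugar = (target − residual)·4.0·V
residual = 14.695·(0.01821 + 0.09011·e^(−0.04·13.9)) = 1.0270
sugar = (2.9 − 1.0270)·4.0·17.0

127.3638 g


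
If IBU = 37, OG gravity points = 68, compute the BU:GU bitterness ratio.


BU:GU = IBU / OG_points
BU:GU = 37 / 68

0.5441


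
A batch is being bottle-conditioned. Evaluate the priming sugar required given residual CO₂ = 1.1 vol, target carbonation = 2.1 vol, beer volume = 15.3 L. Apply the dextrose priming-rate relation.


sugar = (target − residual)·4.0·V
sugar = (2.1 − 1.1)·4.0·15.3

61.2000 g


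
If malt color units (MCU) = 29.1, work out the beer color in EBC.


SRM = 1.4922·MCU^0.6859;  EBC = SRM·1.97
SRM = 1.4922·29.1^0.6859 = 15.0630
EBC = 15.0630·1.97

29.6741 EBC


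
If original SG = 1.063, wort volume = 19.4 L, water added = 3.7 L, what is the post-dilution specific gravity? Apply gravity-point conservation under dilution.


SG_new = 1 + (SG_old − 1)·V_old/(V_old + V_water)
pts = (1.063 − 1)·1000·19.4/(19.4 + 3.7) = 52.9091
SG_new = 1 + 52.9091/1000

1.0529


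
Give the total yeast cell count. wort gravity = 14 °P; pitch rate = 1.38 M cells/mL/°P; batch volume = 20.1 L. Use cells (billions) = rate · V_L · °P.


cells = 1.38 · 20.1 · 14

388.3320 billion cells


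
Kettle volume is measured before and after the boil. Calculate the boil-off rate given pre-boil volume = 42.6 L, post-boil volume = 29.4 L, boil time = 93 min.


rate = (V_pre − V_post) / (t_min/60)
rate = (42.6 − 29.4) / (93/60)

8.5161 L/hr


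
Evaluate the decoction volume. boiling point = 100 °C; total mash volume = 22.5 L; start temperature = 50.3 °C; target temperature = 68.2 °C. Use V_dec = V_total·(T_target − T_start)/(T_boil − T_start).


V_dec = 22.5·(68.2 − 50.3)/(100 − 50.3)

8.1036 L


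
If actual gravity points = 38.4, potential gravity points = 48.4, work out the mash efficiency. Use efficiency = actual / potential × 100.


efficiency = 38.4 / 48.4 × 100

79.3388 %


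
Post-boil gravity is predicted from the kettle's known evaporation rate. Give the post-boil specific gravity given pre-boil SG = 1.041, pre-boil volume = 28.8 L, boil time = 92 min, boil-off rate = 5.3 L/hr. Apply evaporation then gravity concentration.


V_post = V_pre − rate·(t/60);  SG_post = 1 + (SG_pre−1)·V_pre/V_post
V_post = 28.8 − 5.3·(92/60) = 20.6733
SG_post = 1 + (1.041 − 1)·28.8/20.6733

1.0571


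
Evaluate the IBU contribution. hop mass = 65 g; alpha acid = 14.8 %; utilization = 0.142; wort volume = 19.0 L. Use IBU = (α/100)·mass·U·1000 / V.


IBU = (14.8/100)·65·0.142·1000 / 19.0

71.8968 IBU


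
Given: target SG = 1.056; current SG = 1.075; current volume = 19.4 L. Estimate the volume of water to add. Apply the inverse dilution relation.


V_water = V·((SG_curr − 1)/(SG_target − 1) − 1)
V_water = 19.4·((1.075 − 1)/(1.056 − 1) − 1)

6.5821 L


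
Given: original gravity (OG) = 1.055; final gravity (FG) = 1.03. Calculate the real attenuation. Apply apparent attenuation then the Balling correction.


AA = (OG−FG)/(OG−1)·100;  RA = AA·0.8192
AA = (1.055 − 1.03)/(1.055 − 1)·100 = 45.4545
RA = 45.4545·0.8192

37.2364 %


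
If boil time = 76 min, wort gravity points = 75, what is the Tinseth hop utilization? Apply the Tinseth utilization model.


U = 1.65·0.000125^(GP/1000) · (1 − e^(−0.04·t))/4.15
bigness = 1.65·0.000125^(75/1000) = 0.8409
boil_factor = (1 − e^(−0.04·76))/4.15 = 0.2294
U = 0.8409 · 0.2294

0.1929


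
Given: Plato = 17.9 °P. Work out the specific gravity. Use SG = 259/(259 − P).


SG = 259/(259 − 17.9)

1.0742


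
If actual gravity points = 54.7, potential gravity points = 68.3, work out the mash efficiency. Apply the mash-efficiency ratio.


efficiency = actual / potential × 100
efficiency = 54.7 / 68.3 × 100

80.0878 %


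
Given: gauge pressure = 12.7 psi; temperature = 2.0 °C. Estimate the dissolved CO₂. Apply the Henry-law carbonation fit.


vols = (P + 14.695)·(0.01821 + 0.09011·e^(−0.04·T))
vols = (12.7 + 14.695)·(0.01821 + 0.09011·e^(−0.04·2.0))

2.7776 volumes


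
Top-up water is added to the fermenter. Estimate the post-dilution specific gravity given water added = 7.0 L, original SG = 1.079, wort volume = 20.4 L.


SG_new = 1 + (SG_old − 1)·V_old/(V_old + V_water)
pts = (1.079 − 1)·1000·20.4/(20.4 + 7.0) = 58.8175
SG_new = 1 + 58.8175/1000

1.0588


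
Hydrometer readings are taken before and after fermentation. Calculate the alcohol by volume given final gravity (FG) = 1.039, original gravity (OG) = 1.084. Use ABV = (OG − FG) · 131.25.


ABV = (1.084 − 1.039) · 131.25

5.9063 % ABV


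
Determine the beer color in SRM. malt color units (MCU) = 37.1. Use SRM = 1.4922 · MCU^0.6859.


SRM = 1.4922 · 37.1^0.6859

17.7935 SRM


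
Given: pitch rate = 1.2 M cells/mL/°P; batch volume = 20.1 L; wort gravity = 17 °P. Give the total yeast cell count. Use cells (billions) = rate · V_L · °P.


cells = 1.2 · 20.1 · 17

410.0400 billion cells


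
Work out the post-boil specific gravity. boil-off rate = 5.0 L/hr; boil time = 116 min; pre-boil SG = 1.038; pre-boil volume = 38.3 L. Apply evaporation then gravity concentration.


V_post = V_pre − rate·(t/60);  SG_post = 1 + (SG_pre−1)·V_pre/V_post
V_post = 38.3 − 5.0·(116/60) = 28.6333
SG_post = 1 + (1.038 − 1)·38.3/28.6333

1.0508


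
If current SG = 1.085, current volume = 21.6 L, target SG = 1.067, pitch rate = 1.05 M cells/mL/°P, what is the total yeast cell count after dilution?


V_w = V·((SG_c−1)/(SG_t−1)−1);  °P = 259 − 259/SG_t;  cells = rate·(V+V_w)·°P
V_w = 21.6·((1.085−1)/(1.067−1)−1) = 5.8030
V_final = 21.6 + 5.8030 = 27.4030
°P = 259 − 259/1.067 = 16.2634
cells = 1.05·27.4030·16.2634

467.9477 billion cells


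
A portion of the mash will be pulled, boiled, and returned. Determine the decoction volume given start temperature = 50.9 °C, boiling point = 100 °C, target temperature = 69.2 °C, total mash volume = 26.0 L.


V_dec = V_total·(T_target − T_start)/(T_boil − T_start)
V_dec = 26.0·(69.2 − 50.9)/(100 − 50.9)

9.6904 L


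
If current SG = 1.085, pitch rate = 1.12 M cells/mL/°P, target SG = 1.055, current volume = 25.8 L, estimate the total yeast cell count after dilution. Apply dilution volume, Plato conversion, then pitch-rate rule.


V_w = V·((SG_c−1)/(SG_t−1)−1);  °P = 259 − 259/SG_t;  cells = rate·(V+V_w)·°P
V_w = 25.8·((1.085−1)/(1.055−1)−1) = 14.0727
V_final = 25.8 + 14.0727 = 39.8727
°P = 259 − 259/1.055 = 13.5024
cells = 1.12·39.8727·13.5024

602.9815 billion cells


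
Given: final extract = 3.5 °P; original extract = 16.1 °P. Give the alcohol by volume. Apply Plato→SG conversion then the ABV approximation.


SG = 259/(259 − P);  ABV = (OG − FG)·131.25
OG = 259/(259 − 16.1) = 1.0663
FG = 259/(259 − 3.5) = 1.0137
ABV = (1.0663 − 1.0137)·131.25

6.9016 % ABV


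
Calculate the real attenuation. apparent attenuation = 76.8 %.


RA = AA · 0.8192
RA = 76.8 · 0.8192

62.9146 %


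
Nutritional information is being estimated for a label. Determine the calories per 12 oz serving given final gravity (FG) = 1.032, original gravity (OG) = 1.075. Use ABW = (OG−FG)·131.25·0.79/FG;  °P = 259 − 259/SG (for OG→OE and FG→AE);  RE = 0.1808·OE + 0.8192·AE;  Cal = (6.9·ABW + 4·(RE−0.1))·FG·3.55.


ABW = (1.075 − 1.032)·131.25·0.79/1.032 = 4.3203
OE = 259 − 259/1.075 = 18.0698 °P
AE = 259 − 259/1.032 = 8.0310 °P
RE = 0.1808·18.0698 + 0.8192·8.0310 = 9.8460 °P
Cal = (6.9·4.3203 + 4·(9.8460−0.1))·1.032·3.55

252.0345 kcal


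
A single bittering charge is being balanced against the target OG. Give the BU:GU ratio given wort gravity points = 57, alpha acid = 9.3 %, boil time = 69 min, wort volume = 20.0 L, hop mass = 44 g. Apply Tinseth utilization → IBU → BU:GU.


U = 1.65·0.000125^(GP/1000)·(1−e^(−0.04t))/4.15;  IBU = (α/100)·m·U·1000/V;  BU:GU = IBU/GP
U = 1.65·0.000125^(57/1000)·(1−e^(−0.04·69))/4.15 = 0.2231
IBU = (9.3/100)·44·0.2231·1000/20.0 = 45.6530
BU:GU = 45.6530/57

0.8009


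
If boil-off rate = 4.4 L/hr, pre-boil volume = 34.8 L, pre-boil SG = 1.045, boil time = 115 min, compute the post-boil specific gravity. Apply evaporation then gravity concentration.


V_post = V_pre − rate·(t/60);  SG_post = 1 + (SG_pre−1)·V_pre/V_post
V_post = 34.8 − 4.4·(115/60) = 26.3667
SG_post = 1 + (1.045 − 1)·34.8/26.3667

1.0594


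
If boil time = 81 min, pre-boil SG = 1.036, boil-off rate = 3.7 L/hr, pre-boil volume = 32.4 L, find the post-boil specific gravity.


V_post = V_pre − rate·(t/60);  SG_post = 1 + (SG_pre−1)·V_pre/V_post
V_post = 32.4 − 3.7·(81/60) = 27.4050
SG_post = 1 + (1.036 − 1)·32.4/27.4050

1.0426


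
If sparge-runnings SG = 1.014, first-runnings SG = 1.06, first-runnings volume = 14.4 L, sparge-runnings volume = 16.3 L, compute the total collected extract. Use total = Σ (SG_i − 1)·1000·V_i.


first = (1.06 − 1)·1000·14.4 = 864.0000
sparge = (1.014 − 1)·1000·16.3 = 228.2000
total = 864.0000 + 228.2000

1092.2000 gravity·L


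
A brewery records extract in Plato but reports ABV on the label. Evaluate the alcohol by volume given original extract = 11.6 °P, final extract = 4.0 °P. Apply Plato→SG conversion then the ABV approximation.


SG = 259/(259 − P);  ABV = (OG − FG)·131.25
OG = 259/(259 − 11.6) = 1.0469
FG = 259/(259 − 4.0) = 1.0157
ABV = (1.0469 − 1.0157)·131.25

4.0952 % ABV


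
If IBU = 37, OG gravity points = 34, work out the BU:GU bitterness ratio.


BU:GU = IBU / OG_points
BU:GU = 37 / 34

1.0882


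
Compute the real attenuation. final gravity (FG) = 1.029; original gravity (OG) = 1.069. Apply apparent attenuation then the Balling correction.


AA = (OG−FG)/(OG−1)·100;  RA = AA·0.8192
AA = (1.069 − 1.029)/(1.069 − 1)·100 = 57.9710
RA = 57.9710·0.8192

47.4899 %


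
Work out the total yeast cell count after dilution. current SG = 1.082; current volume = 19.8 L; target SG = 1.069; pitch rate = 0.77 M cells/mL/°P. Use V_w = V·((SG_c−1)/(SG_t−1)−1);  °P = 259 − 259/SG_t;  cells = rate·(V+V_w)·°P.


V_w = 19.8·((1.082−1)/(1.069−1)−1) = 3.7304
V_final = 19.8 + 3.7304 = 23.5304
°P = 259 − 259/1.069 = 16.7175
cells = 0.77·23.5304·16.7175

302.8948 billion cells


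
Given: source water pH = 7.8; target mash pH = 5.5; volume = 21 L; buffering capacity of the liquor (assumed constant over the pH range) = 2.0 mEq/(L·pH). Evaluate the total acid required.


acid = buffering capacity · (pH_source − pH_target) · V
acid = 2.0 · (7.8 − 5.5) · 21

96.6000 mEq


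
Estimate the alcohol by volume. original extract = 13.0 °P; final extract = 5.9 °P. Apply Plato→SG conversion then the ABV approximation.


SG = 259/(259 − P);  ABV = (OG − FG)·131.25
OG = 259/(259 − 13.0) = 1.0528
FG = 259/(259 − 5.9) = 1.0233
ABV = (1.0528 − 1.0233)·131.25

3.8764 % ABV


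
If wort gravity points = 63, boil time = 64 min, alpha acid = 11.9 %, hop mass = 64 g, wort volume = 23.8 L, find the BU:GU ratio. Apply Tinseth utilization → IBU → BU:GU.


U = 1.65·0.000125^(GP/1000)·(1−e^(−0.04t))/4.15;  IBU = (α/100)·m·U·1000/V;  BU:GU = IBU/GP
U = 1.65·0.000125^(63/1000)·(1−e^(−0.04·64))/4.15 = 0.2083
IBU = (11.9/100)·64·0.2083·1000/23.8 = 66.6422
BU:GU = 66.6422/63

1.0578


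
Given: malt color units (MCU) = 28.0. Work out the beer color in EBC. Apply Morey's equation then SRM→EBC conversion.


SRM = 1.4922·MCU^0.6859;  EBC = SRM·1.97
SRM = 1.4922·28.0^0.6859 = 14.6701
EBC = 14.6701·1.97

28.9001 EBC


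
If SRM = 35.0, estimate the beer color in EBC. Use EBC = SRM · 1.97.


EBC = 35.0 · 1.97

68.9500 EBC


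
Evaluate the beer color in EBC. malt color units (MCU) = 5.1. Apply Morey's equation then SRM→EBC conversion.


SRM = 1.4922·MCU^0.6859;  EBC = SRM·1.97
SRM = 1.4922·5.1^0.6859 = 4.5619
EBC = 4.5619·1.97

8.9870 EBC


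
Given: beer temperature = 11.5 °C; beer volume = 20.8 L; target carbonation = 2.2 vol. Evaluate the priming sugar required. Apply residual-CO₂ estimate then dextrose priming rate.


residual = 14.695·(0.01821 + 0.09011·e^(−0.04·T));  sugar = (target − residual)·4.0·V
residual = 14.695·(0.01821 + 0.09011·e^(−0.04·11.5)) = 1.1035
sugar = (2.2 − 1.1035)·4.0·20.8

91.2271 g


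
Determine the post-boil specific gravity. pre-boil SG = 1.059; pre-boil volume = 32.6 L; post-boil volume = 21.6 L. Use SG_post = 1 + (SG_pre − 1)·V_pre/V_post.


pts_pre = (1.059 − 1)·1000 = 59.0000
pts_post = 59.0000·32.6/21.6 = 89.0463
SG_post = 1 + 89.0463/1000

1.0890


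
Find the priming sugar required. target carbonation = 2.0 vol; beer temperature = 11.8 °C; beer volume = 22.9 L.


residual = 14.695·(0.01821 + 0.09011·e^(−0.04·T));  sugar = (target − residual)·4.0·V
residual = 14.695·(0.01821 + 0.09011·e^(−0.04·11.8)) = 1.0935
sugar = (2.0 − 1.0935)·4.0·22.9

83.0309 g


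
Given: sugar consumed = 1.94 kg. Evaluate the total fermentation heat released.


Q = m_sugar · 590 kJ/kg
Q = 1.94 · 590

1144.6000 kJ


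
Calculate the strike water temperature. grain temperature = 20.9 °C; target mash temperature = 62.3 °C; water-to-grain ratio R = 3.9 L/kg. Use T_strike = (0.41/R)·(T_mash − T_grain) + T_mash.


T_strike = (0.41/3.9)·(62.3 − 20.9) + 62.3

66.6523 °C


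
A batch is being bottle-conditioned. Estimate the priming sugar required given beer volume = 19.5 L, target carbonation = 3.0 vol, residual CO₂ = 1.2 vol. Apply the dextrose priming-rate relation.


sugar = (target − residual)·4.0·V
sugar = (3.0 − 1.2)·4.0·19.5

140.4000 g


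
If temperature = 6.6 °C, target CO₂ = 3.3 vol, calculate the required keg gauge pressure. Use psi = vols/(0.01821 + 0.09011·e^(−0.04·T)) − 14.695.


psi = 3.3/(0.01821 + 0.09011·e^(−0.04·6.6)) − 14.695

23.0572 psi


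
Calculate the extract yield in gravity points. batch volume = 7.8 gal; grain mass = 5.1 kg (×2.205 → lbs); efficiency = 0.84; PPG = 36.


points = lbs × PPG × eff / vol
lbs = 5.1 × 2.205 = 11.2455
points = 11.2455 × 36 × 0.84 / 7.8

43.5979 points


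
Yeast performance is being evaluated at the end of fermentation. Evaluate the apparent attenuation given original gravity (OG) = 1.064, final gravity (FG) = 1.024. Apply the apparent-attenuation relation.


AA = (OG − FG)/(OG − 1) · 100
AA = (1.064 − 1.024)/(1.064 − 1) · 100

62.5000 %


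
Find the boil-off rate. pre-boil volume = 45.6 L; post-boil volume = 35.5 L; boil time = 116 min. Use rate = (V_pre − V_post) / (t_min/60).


rate = (45.6 − 35.5) / (116/60)

5.2241 L/hr


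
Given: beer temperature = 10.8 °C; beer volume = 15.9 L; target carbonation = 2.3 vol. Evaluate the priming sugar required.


residual = 14.695·(0.01821 + 0.09011·e^(−0.04·T));  sugar = (target − residual)·4.0·V
residual = 14.695·(0.01821 + 0.09011·e^(−0.04·10.8)) = 1.1273
sugar = (2.3 − 1.1273)·4.0·15.9

74.5864 g


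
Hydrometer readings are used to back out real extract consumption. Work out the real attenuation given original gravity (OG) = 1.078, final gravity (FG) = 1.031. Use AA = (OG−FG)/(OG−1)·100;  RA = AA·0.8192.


AA = (1.078 − 1.031)/(1.078 − 1)·100 = 60.2564
RA = 60.2564·0.8192

49.3621 %


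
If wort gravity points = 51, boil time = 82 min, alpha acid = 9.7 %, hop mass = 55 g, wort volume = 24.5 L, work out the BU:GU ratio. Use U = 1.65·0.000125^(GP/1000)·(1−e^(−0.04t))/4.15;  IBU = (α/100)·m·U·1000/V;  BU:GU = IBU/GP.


U = 1.65·0.000125^(51/1000)·(1−e^(−0.04·82))/4.15 = 0.2419
IBU = (9.7/100)·55·0.2419·1000/24.5 = 52.6853
BU:GU = 52.6853/51

1.0330


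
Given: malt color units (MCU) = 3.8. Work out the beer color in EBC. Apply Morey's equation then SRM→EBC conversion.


SRM = 1.4922·MCU^0.6859;  EBC = SRM·1.97
SRM = 1.4922·3.8^0.6859 = 3.7282
EBC = 3.7282·1.97

7.3446 EBC


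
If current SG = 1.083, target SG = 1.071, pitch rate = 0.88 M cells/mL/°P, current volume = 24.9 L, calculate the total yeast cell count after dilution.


V_w = V·((SG_c−1)/(SG_t−1)−1);  °P = 259 − 259/SG_t;  cells = rate·(V+V_w)·°P
V_w = 24.9·((1.083−1)/(1.071−1)−1) = 4.2085
V_final = 24.9 + 4.2085 = 29.1085
°P = 259 − 259/1.071 = 17.1699
cells = 0.88·29.1085·17.1699

439.8154 billion cells


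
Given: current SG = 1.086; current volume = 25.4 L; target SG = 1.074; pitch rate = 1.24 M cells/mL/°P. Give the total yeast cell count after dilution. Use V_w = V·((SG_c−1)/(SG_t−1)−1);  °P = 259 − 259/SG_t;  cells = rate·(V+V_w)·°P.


V_w = 25.4·((1.086−1)/(1.074−1)−1) = 4.1189
V_final = 25.4 + 4.1189 = 29.5189
°P = 259 − 259/1.074 = 17.8454
cells = 1.24·29.5189·17.8454

653.2048 billion cells


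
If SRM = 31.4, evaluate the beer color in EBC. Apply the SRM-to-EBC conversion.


EBC = SRM · 1.97
EBC = 31.4 · 1.97

61.8580 EBC


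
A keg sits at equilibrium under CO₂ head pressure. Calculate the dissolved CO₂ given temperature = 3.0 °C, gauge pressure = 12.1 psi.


vols = (P + 14.695)·(0.01821 + 0.09011·e^(−0.04·T))
vols = (12.1 + 14.695)·(0.01821 + 0.09011·e^(−0.04·3.0))

2.6294 volumes


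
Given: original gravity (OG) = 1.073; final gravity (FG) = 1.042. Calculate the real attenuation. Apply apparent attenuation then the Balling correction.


AA = (OG−FG)/(OG−1)·100;  RA = AA·0.8192
AA = (1.073 − 1.042)/(1.073 − 1)·100 = 42.4658
RA = 42.4658·0.8192

34.7879 %


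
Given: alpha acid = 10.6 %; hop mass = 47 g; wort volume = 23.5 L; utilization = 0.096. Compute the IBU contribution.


IBU = (α/100)·mass·U·1000 / V
IBU = (10.6/100)·47·0.096·1000 / 23.5

20.3520 IBU


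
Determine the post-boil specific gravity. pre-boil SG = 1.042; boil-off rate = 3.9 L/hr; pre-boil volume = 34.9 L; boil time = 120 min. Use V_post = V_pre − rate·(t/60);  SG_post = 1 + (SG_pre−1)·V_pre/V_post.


V_post = 34.9 − 3.9·(120/60) = 27.1000
SG_post = 1 + (1.042 − 1)·34.9/27.1000

1.0541


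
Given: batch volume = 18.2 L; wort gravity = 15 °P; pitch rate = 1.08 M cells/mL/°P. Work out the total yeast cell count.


cells (billions) = rate · V_L · °P
cells = 1.08 · 18.2 · 15

294.8400 billion cells


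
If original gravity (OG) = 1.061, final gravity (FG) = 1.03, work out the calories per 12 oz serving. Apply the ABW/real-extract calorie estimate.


ABW = (OG−FG)·131.25·0.79/FG;  °P = 259 − 259/SG (for OG→OE and FG→AE);  RE = 0.1808·OE + 0.8192·AE;  Cal = (6.9·ABW + 4·(RE−0.1))·FG·3.55
ABW = (1.061 − 1.03)·131.25·0.79/1.03 = 3.1207
OE = 259 − 259/1.061 = 14.8907 °P
AE = 259 − 259/1.03 = 7.5437 °P
RE = 0.1808·14.8907 + 0.8192·7.5437 = 8.8720 °P
Cal = (6.9·3.1207 + 4·(8.8720−0.1))·1.03·3.55

207.0342 kcal


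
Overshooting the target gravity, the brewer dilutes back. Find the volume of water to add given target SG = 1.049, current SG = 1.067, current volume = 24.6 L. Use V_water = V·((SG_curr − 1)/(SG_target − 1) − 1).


V_water = 24.6·((1.067 − 1)/(1.049 − 1) − 1)

9.0367 L


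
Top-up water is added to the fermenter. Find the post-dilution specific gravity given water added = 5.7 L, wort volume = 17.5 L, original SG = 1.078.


SG_new = 1 + (SG_old − 1)·V_old/(V_old + V_water)
pts = (1.078 − 1)·1000·17.5/(17.5 + 5.7) = 58.8362
SG_new = 1 + 58.8362/1000

1.0588


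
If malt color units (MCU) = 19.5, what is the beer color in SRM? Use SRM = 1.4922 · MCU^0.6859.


SRM = 1.4922 · 19.5^0.6859

11.4462 SRM


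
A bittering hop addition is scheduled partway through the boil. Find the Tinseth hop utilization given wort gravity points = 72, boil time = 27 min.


U = 1.65·0.000125^(GP/1000) · (1 − e^(−0.04·t))/4.15
bigness = 1.65·0.000125^(72/1000) = 0.8639
boil_factor = (1 − e^(−0.04·27))/4.15 = 0.1591
U = 0.8639 · 0.1591

0.1375


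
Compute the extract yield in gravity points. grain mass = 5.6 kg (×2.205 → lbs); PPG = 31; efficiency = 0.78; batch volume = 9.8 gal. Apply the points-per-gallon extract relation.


points = lbs × PPG × eff / vol
lbs = 5.6 × 2.205 = 12.3480
points = 12.3480 × 31 × 0.78 / 9.8

30.4668 points


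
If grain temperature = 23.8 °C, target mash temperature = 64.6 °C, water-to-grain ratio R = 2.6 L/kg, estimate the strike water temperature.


T_strike = (0.41/R)·(T_mash − T_grain) + T_mash
T_strike = (0.41/2.6)·(64.6 − 23.8) + 64.6

71.0338 °C


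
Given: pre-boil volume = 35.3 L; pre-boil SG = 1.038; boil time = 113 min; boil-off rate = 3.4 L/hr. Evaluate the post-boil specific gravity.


V_post = V_pre − rate·(t/60);  SG_post = 1 + (SG_pre−1)·V_pre/V_post
V_post = 35.3 − 3.4·(113/60) = 28.8967
SG_post = 1 + (1.038 − 1)·35.3/28.8967

1.0464


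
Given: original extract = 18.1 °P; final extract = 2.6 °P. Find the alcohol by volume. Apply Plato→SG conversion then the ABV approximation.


SG = 259/(259 − P);  ABV = (OG − FG)·131.25
OG = 259/(259 − 18.1) = 1.0751
FG = 259/(259 − 2.6) = 1.0101
ABV = (1.0751 − 1.0101)·131.25

8.5305 % ABV


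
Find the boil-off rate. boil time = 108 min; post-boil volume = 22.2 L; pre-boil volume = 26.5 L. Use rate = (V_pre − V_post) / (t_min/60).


rate = (26.5 − 22.2) / (108/60)

2.3889 L/hr


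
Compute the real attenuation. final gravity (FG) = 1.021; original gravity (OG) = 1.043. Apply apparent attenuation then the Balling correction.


AA = (OG−FG)/(OG−1)·100;  RA = AA·0.8192
AA = (1.043 − 1.021)/(1.043 − 1)·100 = 51.1628
RA = 51.1628·0.8192

41.9126 %


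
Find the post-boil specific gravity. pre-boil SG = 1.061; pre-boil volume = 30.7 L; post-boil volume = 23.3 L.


SG_post = 1 + (SG_pre − 1)·V_pre/V_post
pts_pre = (1.061 − 1)·1000 = 61.0000
pts_post = 61.0000·30.7/23.3 = 80.3734
SG_post = 1 + 80.3734/1000

1.0804


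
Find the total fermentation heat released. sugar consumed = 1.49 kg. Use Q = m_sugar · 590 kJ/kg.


Q = 1.49 · 590

879.1000 kJ


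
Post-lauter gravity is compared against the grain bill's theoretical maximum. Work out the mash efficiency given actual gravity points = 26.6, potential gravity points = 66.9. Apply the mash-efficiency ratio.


efficiency = actual / potential × 100
efficiency = 26.6 / 66.9 × 100

39.7608 %


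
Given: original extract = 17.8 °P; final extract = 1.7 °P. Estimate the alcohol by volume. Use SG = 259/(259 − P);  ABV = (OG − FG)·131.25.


OG = 259/(259 − 17.8) = 1.0738
FG = 259/(259 − 1.7) = 1.0066
ABV = (1.0738 − 1.0066)·131.25

8.8188 % ABV


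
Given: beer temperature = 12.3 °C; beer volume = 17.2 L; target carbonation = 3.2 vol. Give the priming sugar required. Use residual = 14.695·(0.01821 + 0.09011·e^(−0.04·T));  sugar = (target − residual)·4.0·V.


residual = 14.695·(0.01821 + 0.09011·e^(−0.04·12.3)) = 1.0772
sugar = (3.2 − 1.0772)·4.0·17.2

146.0490 g
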